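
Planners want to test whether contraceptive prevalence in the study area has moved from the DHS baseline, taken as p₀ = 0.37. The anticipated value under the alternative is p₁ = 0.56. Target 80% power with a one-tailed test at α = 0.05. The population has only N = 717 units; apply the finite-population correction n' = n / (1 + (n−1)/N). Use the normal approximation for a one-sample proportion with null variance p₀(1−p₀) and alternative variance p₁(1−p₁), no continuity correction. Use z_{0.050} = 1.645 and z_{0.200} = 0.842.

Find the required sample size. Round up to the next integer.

n = 39

n = [z_α·√(p₀q₀) + z_β·√(p₁q₁)]² / (p₁ − p₀)²
  = [1.645·√(0.37·0.63) + 0.842·√(0.56·0.44)]² / (0.19)²
  = [1.645·0.4828 + 0.842·0.4964]² / 0.0361
  = [1.2122]² / 0.0361
  = 40.70
Finite-population correction (N = 717): 40.70 / (1 + (40.70 − 1)/717) = 38.57.
Round up → n = 39.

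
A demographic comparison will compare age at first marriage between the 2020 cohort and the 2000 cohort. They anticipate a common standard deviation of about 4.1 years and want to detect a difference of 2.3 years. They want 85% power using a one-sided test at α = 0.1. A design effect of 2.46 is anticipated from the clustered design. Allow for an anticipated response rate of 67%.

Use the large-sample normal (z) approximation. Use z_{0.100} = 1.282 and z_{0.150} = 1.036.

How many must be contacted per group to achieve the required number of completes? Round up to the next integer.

n = 126 per group

n = (z_α + z_β)² · (σ₁² + σ₂²) / δ²
  = (1.282 + 1.036)² · (2·4.1² = 33.62) / 2.3²
  = 5.3731 · 33.62 / 5.29
  = 34.15
Design effect: 2.46 × 34.15 = 84.00.
Adjust for 67% response: 84.00 / 0.67 = 125.38.
Round up → n = 126 per group.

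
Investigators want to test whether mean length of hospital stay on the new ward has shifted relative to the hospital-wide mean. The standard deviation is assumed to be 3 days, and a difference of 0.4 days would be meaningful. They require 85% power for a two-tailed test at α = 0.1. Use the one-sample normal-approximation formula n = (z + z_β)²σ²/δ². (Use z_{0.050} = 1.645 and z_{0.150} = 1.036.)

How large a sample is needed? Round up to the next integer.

n = 405

n = (z_{α/2} + z_β)² · σ² / δ²
  = (1.645 + 1.036)² · 3² / 0.4²
  = 7.1878 · 9 / 0.16
  = 404.31
Round up → n = 405.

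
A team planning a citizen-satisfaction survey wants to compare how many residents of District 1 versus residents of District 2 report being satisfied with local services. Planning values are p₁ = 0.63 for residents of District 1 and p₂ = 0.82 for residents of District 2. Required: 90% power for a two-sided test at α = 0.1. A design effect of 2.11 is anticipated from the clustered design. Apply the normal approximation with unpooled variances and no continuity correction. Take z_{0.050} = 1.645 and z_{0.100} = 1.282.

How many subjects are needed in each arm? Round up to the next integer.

n = 191 per group

n = (z_{α/2} + z_β)² · [p₁(1−p₁) + p₂(1−p₂)] / (p₁ − p₂)²
  = (1.645 + 1.282)² · (0.63·0.37 + 0.82·0.18) / (-0.19)²
  = (2.927)² · (0.2331 + 0.1476) / 0.0361
  = 8.5673 · 0.3807 / 0.0361
  = 90.35
Design effect: 2.11 × 90.35 = 190.64.
Round up → n = 191 per group.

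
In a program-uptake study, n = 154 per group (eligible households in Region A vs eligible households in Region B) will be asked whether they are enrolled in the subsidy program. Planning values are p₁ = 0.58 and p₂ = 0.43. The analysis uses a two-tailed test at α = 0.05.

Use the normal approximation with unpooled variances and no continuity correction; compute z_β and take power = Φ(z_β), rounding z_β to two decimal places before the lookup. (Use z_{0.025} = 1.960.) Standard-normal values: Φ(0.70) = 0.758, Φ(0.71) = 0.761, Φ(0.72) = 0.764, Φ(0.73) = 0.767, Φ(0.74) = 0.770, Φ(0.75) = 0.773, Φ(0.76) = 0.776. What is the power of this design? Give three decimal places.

Power ≈ 0.758

z_β = |p₁−p₂|·√(n/[p₁q₁+p₂q₂]) − z_{α/2}
    = 0.15 · √(154/0.4887) − 1.960
    = 0.15 · 17.7517 − 1.960
    = 2.6628 − 1.960 = 0.7028 → 0.70
Power = Φ(0.70) = 0.758.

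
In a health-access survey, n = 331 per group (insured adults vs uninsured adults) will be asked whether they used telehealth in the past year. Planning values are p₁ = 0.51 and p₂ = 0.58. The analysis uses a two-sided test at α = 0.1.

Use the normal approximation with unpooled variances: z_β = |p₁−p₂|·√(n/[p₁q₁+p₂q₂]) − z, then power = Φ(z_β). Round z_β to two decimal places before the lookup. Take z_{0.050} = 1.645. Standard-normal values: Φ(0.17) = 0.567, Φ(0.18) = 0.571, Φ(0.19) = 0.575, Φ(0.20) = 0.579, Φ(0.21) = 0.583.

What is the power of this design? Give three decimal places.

z_β = |p₁−p₂|·√(n/[p₁q₁+p₂q₂]) − z_{α/2}
    = 0.07 · √(331/0.4935) − 1.645
    = 0.07 · 25.8982 − 1.645
    = 1.8129 − 1.645 = 0.1679 → 0.17
Power = Φ(0.17) = 0.567.

Power ≈ 0.567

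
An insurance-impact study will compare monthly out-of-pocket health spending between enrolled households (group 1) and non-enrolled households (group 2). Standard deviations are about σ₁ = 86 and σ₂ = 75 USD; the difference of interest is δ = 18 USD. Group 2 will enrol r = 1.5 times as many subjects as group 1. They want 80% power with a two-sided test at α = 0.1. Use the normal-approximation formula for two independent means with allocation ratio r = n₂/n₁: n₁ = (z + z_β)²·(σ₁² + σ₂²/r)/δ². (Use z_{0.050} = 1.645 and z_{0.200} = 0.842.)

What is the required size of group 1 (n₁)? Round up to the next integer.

n₁ = 213

n₁ = (z_{α/2} + z_β)² · (σ₁² + σ₂²/r) / δ²
   = (1.645 + 0.842)² · (86² + 75²/1.5) / 18²
   = 6.1852 · (7396 + 3750) / 324
   = 6.1852 · 11146 / 324
   = 212.78
Round up → n₁ = 213; n₂ = r·n₁ = 1.5 × 213 = 320.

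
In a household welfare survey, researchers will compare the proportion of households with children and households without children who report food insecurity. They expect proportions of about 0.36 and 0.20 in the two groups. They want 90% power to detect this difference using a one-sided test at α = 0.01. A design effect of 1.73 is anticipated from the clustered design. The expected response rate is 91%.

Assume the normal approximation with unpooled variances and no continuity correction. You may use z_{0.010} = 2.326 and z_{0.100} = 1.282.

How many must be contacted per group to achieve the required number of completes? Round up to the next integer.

n = 378 per group

n = (z_α + z_β)² · [p₁(1−p₁) + p₂(1−p₂)] / (p₁ − p₂)²
  = (2.326 + 1.282)² · (0.36·0.64 + 0.20·0.80) / (0.16)²
  = (3.608)² · (0.2304 + 0.1600) / 0.0256
  = 13.0177 · 0.3904 / 0.0256
  = 198.52
Design effect: 1.73 × 198.52 = 343.44.
Adjust for 91% response: 343.44 / 0.91 = 377.40.
Round up → n = 378 per group.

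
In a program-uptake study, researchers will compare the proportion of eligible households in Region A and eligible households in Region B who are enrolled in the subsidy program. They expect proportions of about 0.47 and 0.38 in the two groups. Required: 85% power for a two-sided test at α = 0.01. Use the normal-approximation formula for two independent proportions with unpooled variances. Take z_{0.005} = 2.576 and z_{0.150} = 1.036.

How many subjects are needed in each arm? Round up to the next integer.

n = 781 per group

n = (z_{α/2} + z_β)² · [p₁(1−p₁) + p₂(1−p₂)] / (p₁ − p₂)²
  = (2.576 + 1.036)² · (0.47·0.53 + 0.38·0.62) / (0.09)²
  = (3.612)² · (0.2491 + 0.2356) / 0.0081
  = 13.0465 · 0.4847 / 0.0081
  = 780.70
Round up → n = 781 per group.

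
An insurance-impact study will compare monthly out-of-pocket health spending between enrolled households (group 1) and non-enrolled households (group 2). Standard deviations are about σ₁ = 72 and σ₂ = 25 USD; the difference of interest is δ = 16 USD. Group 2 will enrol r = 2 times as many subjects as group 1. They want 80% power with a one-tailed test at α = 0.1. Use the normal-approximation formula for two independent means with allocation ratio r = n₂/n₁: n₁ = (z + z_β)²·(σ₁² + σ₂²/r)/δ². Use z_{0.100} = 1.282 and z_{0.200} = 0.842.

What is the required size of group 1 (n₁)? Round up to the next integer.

n₁ = (z_α + z_β)² · (σ₁² + σ₂²/r) / δ²
   = (1.282 + 0.842)² · (72² + 25²/2) / 16²
   = 4.5114 · (5184 + 312.5) / 256
   = 4.5114 · 5496.5 / 256
   = 96.86
Round up → n₁ = 97; n₂ = r·n₁ = 2 × 97 = 194.

n₁ = 97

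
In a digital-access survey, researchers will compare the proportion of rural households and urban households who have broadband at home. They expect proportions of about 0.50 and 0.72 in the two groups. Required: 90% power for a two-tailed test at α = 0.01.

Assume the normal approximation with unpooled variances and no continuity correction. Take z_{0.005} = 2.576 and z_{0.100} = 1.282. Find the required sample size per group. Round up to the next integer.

n = 139 per group

n = (z_{α/2} + z_β)² · [p₁(1−p₁) + p₂(1−p₂)] / (p₁ − p₂)²
  = (2.576 + 1.282)² · (0.50·0.50 + 0.72·0.28) / (-0.22)²
  = (3.858)² · (0.2500 + 0.2016) / 0.0484
  = 14.8842 · 0.4516 / 0.0484
  = 138.88
Round up → n = 139 per group.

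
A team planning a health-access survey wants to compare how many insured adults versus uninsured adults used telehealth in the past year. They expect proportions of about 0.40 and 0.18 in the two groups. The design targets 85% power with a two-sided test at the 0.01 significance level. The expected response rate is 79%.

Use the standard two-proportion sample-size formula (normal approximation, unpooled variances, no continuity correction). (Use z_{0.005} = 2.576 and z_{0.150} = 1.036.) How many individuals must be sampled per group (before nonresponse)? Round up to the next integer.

n = (z_{α/2} + z_β)² · [p₁(1−p₁) + p₂(1−p₂)] / (p₁ − p₂)²
  = (2.576 + 1.036)² · (0.40·0.60 + 0.18·0.82) / (0.22)²
  = (3.612)² · (0.2400 + 0.1476) / 0.0484
  = 13.0465 · 0.3876 / 0.0484
  = 104.48
Adjust for 79% response: 104.48 / 0.79 = 132.25.
Round up → n = 133 per group.

n = 133 per group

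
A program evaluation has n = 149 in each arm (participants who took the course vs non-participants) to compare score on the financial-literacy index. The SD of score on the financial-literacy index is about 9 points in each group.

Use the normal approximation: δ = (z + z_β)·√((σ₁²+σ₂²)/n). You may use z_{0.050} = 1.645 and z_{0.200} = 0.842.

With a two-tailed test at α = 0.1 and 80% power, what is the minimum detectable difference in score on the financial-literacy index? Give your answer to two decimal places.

Minimum detectable difference ≈ 2.59 points

δ = (z_{α/2} + z_β) · √((σ₁²+σ₂²)/n)
  = (1.645 + 0.842) · √(162/149)
  = 2.487 · √1.0872
  = 2.487 · 1.0427
  = 2.5932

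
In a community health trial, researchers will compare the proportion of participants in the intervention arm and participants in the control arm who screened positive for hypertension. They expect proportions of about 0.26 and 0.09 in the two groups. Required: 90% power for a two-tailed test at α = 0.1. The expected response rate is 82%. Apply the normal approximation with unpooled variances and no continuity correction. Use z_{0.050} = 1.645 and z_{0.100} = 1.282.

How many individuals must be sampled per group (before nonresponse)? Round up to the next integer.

n = (z_{α/2} + z_β)² · [p₁(1−p₁) + p₂(1−p₂)] / (p₁ − p₂)²
  = (1.645 + 1.282)² · (0.26·0.74 + 0.09·0.91) / (0.17)²
  = (2.927)² · (0.1924 + 0.0819) / 0.0289
  = 8.5673 · 0.2743 / 0.0289
  = 81.32
Adjust for 82% response: 81.32 / 0.82 = 99.17.
Round up → n = 100 per group.

n = 100 per group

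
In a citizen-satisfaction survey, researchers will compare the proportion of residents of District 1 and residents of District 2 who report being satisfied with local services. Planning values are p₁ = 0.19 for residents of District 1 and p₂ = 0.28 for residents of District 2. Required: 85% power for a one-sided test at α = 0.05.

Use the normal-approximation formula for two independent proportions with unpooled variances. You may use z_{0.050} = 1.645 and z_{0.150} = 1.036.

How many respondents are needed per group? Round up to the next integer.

n = 316 per group

n = (z_α + z_β)² · [p₁(1−p₁) + p₂(1−p₂)] / (p₁ − p₂)²
  = (1.645 + 1.036)² · (0.19·0.81 + 0.28·0.72) / (-0.09)²
  = (2.681)² · (0.1539 + 0.2016) / 0.0081
  = 7.1878 · 0.3555 / 0.0081
  = 315.46
Round up → n = 316 per group.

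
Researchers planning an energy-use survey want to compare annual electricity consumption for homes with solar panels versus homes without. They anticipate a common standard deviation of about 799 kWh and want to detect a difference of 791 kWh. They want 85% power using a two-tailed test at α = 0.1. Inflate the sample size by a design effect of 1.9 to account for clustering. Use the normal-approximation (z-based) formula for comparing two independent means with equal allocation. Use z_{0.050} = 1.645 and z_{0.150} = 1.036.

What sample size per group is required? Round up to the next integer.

n = 28 per group

n = (z_{α/2} + z_β)² · (σ₁² + σ₂²) / δ²
  = (1.645 + 1.036)² · (2·799² = 1276802) / 791²
  = 7.1878 · 1276802 / 625681
  = 14.67
Design effect: 1.9 × 14.67 = 27.87.
Round up → n = 28 per group.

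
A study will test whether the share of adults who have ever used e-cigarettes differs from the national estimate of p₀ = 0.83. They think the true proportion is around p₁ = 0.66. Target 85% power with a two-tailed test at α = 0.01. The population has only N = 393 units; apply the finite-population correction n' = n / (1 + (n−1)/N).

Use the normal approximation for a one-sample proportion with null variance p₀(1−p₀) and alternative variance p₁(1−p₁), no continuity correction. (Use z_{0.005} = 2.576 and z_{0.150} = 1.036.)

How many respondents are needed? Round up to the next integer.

n = 63

n = [z_{α/2}·√(p₀q₀) + z_β·√(p₁q₁)]² / (p₁ − p₀)²
  = [2.576·√(0.83·0.17) + 1.036·√(0.66·0.34)]² / (-0.17)²
  = [2.576·0.3756 + 1.036·0.4737]² / 0.0289
  = [1.4584]² / 0.0289
  = 73.60
Finite-population correction (N = 393): 73.60 / (1 + (73.60 − 1)/393) = 62.12.
Round up → n = 63.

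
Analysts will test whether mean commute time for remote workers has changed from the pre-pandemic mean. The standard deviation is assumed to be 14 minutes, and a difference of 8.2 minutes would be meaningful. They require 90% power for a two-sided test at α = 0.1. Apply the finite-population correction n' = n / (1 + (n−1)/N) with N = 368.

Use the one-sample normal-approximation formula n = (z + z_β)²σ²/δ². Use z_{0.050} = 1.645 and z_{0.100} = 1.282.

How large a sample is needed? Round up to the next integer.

n = (z_{α/2} + z_β)² · σ² / δ²
  = (1.645 + 1.282)² · 14² / 8.2²
  = 8.5673 · 196 / 67.24
  = 24.97
Finite-population correction (N = 368): 24.97 / (1 + (24.97 − 1)/368) = 23.45.
Round up → n = 24.

n = 24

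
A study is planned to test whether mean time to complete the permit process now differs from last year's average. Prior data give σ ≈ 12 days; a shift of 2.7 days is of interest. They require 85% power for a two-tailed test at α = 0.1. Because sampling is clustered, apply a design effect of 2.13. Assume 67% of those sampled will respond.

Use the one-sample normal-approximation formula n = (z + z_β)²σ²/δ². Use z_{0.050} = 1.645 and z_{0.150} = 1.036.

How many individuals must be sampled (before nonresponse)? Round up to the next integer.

n = (z_{α/2} + z_β)² · σ² / δ²
  = (1.645 + 1.036)² · 12² / 2.7²
  = 7.1878 · 144 / 7.29
  = 141.98
Design effect: 2.13 × 141.98 = 302.42.
Adjust for 67% response: 302.42 / 0.67 = 451.37.
Round up → n = 452.

n = 452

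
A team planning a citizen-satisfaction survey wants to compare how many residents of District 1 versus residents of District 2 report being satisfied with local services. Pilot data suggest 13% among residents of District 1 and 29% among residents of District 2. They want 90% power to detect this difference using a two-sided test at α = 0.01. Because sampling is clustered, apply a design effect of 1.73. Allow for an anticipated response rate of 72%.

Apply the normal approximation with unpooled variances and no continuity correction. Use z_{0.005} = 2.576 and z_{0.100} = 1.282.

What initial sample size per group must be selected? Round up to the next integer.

n = (z_{α/2} + z_β)² · [p₁(1−p₁) + p₂(1−p₂)] / (p₁ − p₂)²
  = (2.576 + 1.282)² · (0.13·0.87 + 0.29·0.71) / (-0.16)²
  = (3.858)² · (0.1131 + 0.2059) / 0.0256
  = 14.8842 · 0.3190 / 0.0256
  = 185.47
Design effect: 1.73 × 185.47 = 320.86.
Adjust for 72% response: 320.86 / 0.72 = 445.64.
Round up → n = 446 per group.

n = 446 per group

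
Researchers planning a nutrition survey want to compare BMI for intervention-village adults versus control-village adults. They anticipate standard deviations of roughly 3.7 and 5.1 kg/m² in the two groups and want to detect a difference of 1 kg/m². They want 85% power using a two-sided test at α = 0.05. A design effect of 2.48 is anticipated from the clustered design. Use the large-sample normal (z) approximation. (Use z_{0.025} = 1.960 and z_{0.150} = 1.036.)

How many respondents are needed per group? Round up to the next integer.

n = (z_{α/2} + z_β)² · (σ₁² + σ₂²) / δ²
  = (1.960 + 1.036)² · (3.7² + 5.1² = 39.7) / 1²
  = 8.9760 · 39.7 / 1
  = 356.35
Design effect: 2.48 × 356.35 = 883.74.
Round up → n = 884 per group.

n = 884 per group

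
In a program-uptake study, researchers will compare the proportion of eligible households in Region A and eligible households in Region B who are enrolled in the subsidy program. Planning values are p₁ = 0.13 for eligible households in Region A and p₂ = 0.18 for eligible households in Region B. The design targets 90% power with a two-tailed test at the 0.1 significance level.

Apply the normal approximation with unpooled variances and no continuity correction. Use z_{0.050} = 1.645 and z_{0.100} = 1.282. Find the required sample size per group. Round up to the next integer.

n = (z_{α/2} + z_β)² · [p₁(1−p₁) + p₂(1−p₂)] / (p₁ − p₂)²
  = (1.645 + 1.282)² · (0.13·0.87 + 0.18·0.82) / (-0.05)²
  = (2.927)² · (0.1131 + 0.1476) / 0.0025
  = 8.5673 · 0.2607 / 0.0025
  = 893.40
Round up → n = 894 per group.

n = 894 per group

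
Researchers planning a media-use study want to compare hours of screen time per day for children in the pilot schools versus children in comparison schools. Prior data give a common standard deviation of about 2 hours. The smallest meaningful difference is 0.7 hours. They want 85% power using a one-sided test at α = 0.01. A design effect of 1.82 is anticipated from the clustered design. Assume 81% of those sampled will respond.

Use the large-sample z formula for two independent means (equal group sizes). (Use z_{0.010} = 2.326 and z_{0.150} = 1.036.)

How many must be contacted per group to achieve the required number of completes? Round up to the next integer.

n = (z_α + z_β)² · (σ₁² + σ₂²) / δ²
  = (2.326 + 1.036)² · (2·2² = 8) / 0.7²
  = 11.3030 · 8 / 0.49
  = 184.54
Design effect: 1.82 × 184.54 = 335.86.
Adjust for 81% response: 335.86 / 0.81 = 414.64.
Round up → n = 415 per group.

n = 415 per group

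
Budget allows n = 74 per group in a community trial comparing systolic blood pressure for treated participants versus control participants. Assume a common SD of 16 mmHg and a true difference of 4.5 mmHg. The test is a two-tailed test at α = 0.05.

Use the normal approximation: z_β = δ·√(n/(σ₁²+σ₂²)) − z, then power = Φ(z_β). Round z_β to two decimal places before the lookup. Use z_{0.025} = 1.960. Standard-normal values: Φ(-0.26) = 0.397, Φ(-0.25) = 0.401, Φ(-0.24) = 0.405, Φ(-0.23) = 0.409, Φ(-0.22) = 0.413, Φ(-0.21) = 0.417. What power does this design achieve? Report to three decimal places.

z_β = δ·√(n/(σ₁²+σ₂²)) − z_{α/2}
    = 4.5 · √(74/512) − 1.960
    = 4.5 · 0.38017 − 1.960
    = 1.7108 − 1.960 = -0.2492 → -0.25
Power = Φ(-0.25) = 0.401.

Power ≈ 0.401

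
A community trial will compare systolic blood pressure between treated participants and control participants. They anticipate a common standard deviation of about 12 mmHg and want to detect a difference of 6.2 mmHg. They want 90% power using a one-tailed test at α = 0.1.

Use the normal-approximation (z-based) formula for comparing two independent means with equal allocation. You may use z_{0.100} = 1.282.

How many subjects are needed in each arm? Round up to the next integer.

n = (z_α + z_β)² · (σ₁² + σ₂²) / δ²
  = (1.282 + 1.282)² · (2·12² = 288) / 6.2²
  = 6.5741 · 288 / 38.44
  = 49.25
Round up → n = 50 per group.

n = 50 per group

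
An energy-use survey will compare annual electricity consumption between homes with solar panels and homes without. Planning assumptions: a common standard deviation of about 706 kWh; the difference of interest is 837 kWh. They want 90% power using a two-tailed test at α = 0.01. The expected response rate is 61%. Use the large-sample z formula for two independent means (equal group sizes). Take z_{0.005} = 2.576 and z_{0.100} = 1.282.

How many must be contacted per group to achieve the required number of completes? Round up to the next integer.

n = (z_{α/2} + z_β)² · (σ₁² + σ₂²) / δ²
  = (2.576 + 1.282)² · (2·706² = 996872) / 837²
  = 14.8842 · 996872 / 700569
  = 21.18
Adjust for 61% response: 21.18 / 0.61 = 34.72.
Round up → n = 35 per group.

n = 35 per group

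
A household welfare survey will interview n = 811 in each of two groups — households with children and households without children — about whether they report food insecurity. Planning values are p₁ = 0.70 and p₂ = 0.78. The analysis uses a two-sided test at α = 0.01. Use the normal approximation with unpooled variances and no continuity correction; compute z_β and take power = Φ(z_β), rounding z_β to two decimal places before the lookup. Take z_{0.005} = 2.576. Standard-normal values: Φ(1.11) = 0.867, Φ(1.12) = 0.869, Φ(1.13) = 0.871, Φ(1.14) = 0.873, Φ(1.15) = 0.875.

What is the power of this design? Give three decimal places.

Power ≈ 0.867

z_β = |p₁−p₂|·√(n/[p₁q₁+p₂q₂]) − z_{α/2}
    = 0.08 · √(811/0.3816) − 2.576
    = 0.08 · 46.1006 − 2.576
    = 3.6880 − 2.576 = 1.1120 → 1.11
Power = Φ(1.11) = 0.867.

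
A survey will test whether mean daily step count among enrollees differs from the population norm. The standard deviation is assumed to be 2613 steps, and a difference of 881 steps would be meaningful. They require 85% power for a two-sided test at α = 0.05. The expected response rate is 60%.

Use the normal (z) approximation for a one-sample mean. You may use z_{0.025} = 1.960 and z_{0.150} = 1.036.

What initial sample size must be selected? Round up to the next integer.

n = (z_{α/2} + z_β)² · σ² / δ²
  = (1.960 + 1.036)² · 2613² / 881²
  = 8.9760 · 6827769 / 776161
  = 78.96
Adjust for 60% response: 78.96 / 0.60 = 131.60.
Round up → n = 132.

n = 132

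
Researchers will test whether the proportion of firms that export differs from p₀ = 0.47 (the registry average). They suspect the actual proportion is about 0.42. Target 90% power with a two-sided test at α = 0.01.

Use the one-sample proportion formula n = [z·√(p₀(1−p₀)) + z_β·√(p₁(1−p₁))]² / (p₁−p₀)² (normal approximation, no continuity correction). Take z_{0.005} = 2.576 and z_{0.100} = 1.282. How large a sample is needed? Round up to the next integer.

n = 1473

n = [z_{α/2}·√(p₀q₀) + z_β·√(p₁q₁)]² / (p₁ − p₀)²
  = [2.576·√(0.47·0.53) + 1.282·√(0.42·0.58)]² / (-0.05)²
  = [2.576·0.4991 + 1.282·0.4936]² / 0.0025
  = [1.9184]² / 0.0025
  = 1472.14
Round up → n = 1473.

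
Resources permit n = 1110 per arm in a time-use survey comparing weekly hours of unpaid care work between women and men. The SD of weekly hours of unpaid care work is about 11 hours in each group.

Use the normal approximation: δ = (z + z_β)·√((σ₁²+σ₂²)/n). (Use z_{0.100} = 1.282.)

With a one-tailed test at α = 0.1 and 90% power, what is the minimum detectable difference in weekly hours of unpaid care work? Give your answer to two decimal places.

Minimum detectable difference ≈ 1.20 hours

δ = (z_α + z_β) · √((σ₁²+σ₂²)/n)
  = (1.282 + 1.282) · √(242/1110)
  = 2.564 · √0.21802
  = 2.564 · 0.4669
  = 1.1972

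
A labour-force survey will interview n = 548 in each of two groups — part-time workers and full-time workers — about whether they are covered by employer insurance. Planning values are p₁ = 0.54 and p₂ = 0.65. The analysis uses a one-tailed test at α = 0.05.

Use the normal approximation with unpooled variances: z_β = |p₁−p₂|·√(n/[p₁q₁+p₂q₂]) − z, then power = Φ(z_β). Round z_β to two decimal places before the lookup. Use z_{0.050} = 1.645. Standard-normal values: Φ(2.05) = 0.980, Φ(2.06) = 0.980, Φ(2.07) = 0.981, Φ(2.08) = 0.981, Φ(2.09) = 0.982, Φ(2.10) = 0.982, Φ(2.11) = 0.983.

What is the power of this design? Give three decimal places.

z_β = |p₁−p₂|·√(n/[p₁q₁+p₂q₂]) − z_α
    = 0.11 · √(548/0.4759) − 1.645
    = 0.11 · 33.9338 − 1.645
    = 3.7327 − 1.645 = 2.0877 → 2.09
Power = Φ(2.09) = 0.982.

Power ≈ 0.982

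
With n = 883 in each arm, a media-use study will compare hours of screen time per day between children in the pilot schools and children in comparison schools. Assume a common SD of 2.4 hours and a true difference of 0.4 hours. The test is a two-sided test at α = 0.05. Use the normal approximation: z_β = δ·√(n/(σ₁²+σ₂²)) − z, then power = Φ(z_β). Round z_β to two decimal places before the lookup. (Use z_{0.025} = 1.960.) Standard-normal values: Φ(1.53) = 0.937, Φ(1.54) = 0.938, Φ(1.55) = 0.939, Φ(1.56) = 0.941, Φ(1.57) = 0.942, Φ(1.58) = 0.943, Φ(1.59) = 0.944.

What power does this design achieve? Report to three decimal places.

z_β = δ·√(n/(σ₁²+σ₂²)) − z_{α/2}
    = 0.4 · √(883/11.52) − 1.960
    = 0.4 · 8.75496 − 1.960
    = 3.5020 − 1.960 = 1.5420 → 1.54
Power = Φ(1.54) = 0.938.

Power ≈ 0.938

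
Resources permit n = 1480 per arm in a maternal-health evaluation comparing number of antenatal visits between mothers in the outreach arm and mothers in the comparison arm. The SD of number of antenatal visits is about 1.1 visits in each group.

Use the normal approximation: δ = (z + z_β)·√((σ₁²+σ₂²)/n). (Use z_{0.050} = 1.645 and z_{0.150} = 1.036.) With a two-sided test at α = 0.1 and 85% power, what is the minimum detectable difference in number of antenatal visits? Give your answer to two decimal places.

Minimum detectable difference ≈ 0.11 visits

δ = (z_{α/2} + z_β) · √((σ₁²+σ₂²)/n)
  = (1.645 + 1.036) · √(2.42/1480)
  = 2.681 · √0.00164
  = 2.681 · 0.0404
  = 0.1084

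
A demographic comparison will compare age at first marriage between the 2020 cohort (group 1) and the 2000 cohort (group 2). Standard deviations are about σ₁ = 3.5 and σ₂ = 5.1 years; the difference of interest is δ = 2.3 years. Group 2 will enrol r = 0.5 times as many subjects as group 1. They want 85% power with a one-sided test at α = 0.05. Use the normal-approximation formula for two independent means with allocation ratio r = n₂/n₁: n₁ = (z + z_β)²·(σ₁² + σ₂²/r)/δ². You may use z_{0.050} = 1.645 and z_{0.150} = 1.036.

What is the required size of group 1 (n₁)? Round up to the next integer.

n₁ = (z_α + z_β)² · (σ₁² + σ₂²/r) / δ²
   = (1.645 + 1.036)² · (3.5² + 5.1²/0.5) / 2.3²
   = 7.1878 · (12.25 + 52.02) / 5.29
   = 7.1878 · 64.27 / 5.29
   = 87.33
Round up → n₁ = 88; n₂ = r·n₁ = 0.5 × 88 = 44.

n₁ = 88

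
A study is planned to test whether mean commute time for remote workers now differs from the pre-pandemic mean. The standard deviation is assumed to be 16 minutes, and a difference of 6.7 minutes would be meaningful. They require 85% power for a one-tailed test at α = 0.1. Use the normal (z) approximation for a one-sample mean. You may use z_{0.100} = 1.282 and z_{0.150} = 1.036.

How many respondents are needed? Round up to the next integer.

n = (z_α + z_β)² · σ² / δ²
  = (1.282 + 1.036)² · 16² / 6.7²
  = 5.3731 · 256 / 44.89
  = 30.64
Round up → n = 31.

n = 31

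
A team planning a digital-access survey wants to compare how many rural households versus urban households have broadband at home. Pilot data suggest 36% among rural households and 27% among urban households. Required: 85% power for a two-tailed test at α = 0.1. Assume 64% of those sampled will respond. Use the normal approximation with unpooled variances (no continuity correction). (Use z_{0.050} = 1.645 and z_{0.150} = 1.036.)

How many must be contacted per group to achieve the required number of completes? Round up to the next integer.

n = 593 per group

n = (z_{α/2} + z_β)² · [p₁(1−p₁) + p₂(1−p₂)] / (p₁ − p₂)²
  = (1.645 + 1.036)² · (0.36·0.64 + 0.27·0.73) / (0.09)²
  = (2.681)² · (0.2304 + 0.1971) / 0.0081
  = 7.1878 · 0.4275 / 0.0081
  = 379.35
Adjust for 64% response: 379.35 / 0.64 = 592.74.
Round up → n = 593 per group.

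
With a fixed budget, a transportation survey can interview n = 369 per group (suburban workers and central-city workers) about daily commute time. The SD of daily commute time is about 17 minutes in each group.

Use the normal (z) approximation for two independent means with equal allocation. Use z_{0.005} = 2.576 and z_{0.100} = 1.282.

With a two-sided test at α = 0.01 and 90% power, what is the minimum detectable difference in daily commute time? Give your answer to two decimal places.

δ = (z_{α/2} + z_β) · √((σ₁²+σ₂²)/n)
  = (2.576 + 1.282) · √(578/369)
  = 3.858 · √1.5664
  = 3.858 · 1.2516
  = 4.8285

Minimum detectable difference ≈ 4.83 minutes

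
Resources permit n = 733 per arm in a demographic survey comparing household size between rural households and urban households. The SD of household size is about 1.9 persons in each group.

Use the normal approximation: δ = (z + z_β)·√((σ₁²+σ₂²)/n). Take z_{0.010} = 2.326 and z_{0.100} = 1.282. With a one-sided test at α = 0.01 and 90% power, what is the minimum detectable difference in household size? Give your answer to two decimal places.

δ = (z_α + z_β) · √((σ₁²+σ₂²)/n)
  = (2.326 + 1.282) · √(7.22/733)
  = 3.608 · √0.00985
  = 3.608 · 0.0992
  = 0.3581

Minimum detectable difference ≈ 0.36 persons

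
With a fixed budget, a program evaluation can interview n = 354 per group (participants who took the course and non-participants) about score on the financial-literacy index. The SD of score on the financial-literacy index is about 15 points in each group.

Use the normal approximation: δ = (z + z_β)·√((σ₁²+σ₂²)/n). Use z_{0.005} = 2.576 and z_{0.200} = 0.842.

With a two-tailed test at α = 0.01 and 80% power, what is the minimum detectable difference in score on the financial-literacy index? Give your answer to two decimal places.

δ = (z_{α/2} + z_β) · √((σ₁²+σ₂²)/n)
  = (2.576 + 0.842) · √(450/354)
  = 3.418 · √1.2712
  = 3.418 · 1.1275
  = 3.8537

Minimum detectable difference ≈ 3.85 points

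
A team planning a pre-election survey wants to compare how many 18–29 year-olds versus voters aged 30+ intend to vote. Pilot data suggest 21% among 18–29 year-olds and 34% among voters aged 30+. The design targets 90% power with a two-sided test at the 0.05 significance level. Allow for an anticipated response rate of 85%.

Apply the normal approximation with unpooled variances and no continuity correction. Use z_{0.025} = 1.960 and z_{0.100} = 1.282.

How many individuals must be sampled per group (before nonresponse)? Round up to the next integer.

n = 286 per group

n = (z_{α/2} + z_β)² · [p₁(1−p₁) + p₂(1−p₂)] / (p₁ − p₂)²
  = (1.960 + 1.282)² · (0.21·0.79 + 0.34·0.66) / (-0.13)²
  = (3.242)² · (0.1659 + 0.2244) / 0.0169
  = 10.5106 · 0.3903 / 0.0169
  = 242.74
Adjust for 85% response: 242.74 / 0.85 = 285.57.
Round up → n = 286 per group.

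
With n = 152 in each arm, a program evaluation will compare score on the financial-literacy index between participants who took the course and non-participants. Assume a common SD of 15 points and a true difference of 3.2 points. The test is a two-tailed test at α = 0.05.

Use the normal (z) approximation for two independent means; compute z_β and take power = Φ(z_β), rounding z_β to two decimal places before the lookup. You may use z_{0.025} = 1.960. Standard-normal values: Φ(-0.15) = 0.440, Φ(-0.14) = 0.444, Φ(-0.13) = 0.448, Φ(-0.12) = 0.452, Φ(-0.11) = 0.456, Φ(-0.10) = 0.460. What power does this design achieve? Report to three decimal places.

z_β = δ·√(n/(σ₁²+σ₂²)) − z_{α/2}
    = 3.2 · √(152/450) − 1.960
    = 3.2 · 0.58119 − 1.960
    = 1.8598 − 1.960 = -0.1002 → -0.10
Power = Φ(-0.10) = 0.460.

Power ≈ 0.460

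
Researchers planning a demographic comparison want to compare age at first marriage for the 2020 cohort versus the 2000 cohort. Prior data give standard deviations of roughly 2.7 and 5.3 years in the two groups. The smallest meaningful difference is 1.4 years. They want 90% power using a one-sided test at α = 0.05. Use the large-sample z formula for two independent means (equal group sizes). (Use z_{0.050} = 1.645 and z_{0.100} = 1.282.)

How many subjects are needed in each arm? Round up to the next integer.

n = (z_α + z_β)² · (σ₁² + σ₂²) / δ²
  = (1.645 + 1.282)² · (2.7² + 5.3² = 35.38) / 1.4²
  = 8.5673 · 35.38 / 1.96
  = 154.65
Round up → n = 155 per group.

n = 155 per group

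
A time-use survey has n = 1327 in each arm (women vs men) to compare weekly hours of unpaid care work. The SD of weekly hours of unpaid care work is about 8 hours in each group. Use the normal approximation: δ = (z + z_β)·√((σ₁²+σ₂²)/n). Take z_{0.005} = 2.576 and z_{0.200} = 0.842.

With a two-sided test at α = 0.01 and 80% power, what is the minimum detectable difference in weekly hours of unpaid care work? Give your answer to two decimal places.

Minimum detectable difference ≈ 1.06 hours

δ = (z_{α/2} + z_β) · √((σ₁²+σ₂²)/n)
  = (2.576 + 0.842) · √(128/1327)
  = 3.418 · √0.09646
  = 3.418 · 0.3106
  = 1.0616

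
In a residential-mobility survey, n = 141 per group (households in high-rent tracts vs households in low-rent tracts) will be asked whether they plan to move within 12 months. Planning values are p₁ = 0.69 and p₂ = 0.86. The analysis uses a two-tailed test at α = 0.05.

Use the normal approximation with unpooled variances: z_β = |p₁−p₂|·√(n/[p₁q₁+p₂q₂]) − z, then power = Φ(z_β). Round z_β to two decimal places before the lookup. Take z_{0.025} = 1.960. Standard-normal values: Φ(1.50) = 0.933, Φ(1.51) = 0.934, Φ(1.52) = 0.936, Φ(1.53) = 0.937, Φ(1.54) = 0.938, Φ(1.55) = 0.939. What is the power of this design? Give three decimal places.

Power ≈ 0.937

z_β = |p₁−p₂|·√(n/[p₁q₁+p₂q₂]) − z_{α/2}
    = 0.17 · √(141/0.3343) − 1.960
    = 0.17 · 20.5372 − 1.960
    = 3.4913 − 1.960 = 1.5313 → 1.53
Power = Φ(1.53) = 0.937.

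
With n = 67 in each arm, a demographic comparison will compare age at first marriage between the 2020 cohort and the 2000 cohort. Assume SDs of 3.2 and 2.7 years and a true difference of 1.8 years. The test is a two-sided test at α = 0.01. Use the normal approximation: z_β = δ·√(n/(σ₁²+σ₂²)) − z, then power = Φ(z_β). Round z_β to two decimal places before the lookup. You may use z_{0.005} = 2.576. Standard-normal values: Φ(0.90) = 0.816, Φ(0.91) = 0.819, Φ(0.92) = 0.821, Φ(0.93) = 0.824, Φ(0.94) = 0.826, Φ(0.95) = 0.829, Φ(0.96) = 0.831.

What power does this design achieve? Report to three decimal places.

Power ≈ 0.826

z_β = δ·√(n/(σ₁²+σ₂²)) − z_{α/2}
    = 1.8 · √(67/17.53) − 2.576
    = 1.8 · 1.95500 − 2.576
    = 3.5190 − 2.576 = 0.9430 → 0.94
Power = Φ(0.94) = 0.826.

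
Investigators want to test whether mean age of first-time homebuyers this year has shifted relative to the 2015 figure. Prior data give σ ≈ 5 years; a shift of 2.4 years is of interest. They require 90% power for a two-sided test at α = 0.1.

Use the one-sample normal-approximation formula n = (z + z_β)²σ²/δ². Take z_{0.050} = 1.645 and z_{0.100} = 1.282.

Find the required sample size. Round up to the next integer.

n = 38

n = (z_{α/2} + z_β)² · σ² / δ²
  = (1.645 + 1.282)² · 5² / 2.4²
  = 8.5673 · 25 / 5.76
  = 37.18
Round up → n = 38.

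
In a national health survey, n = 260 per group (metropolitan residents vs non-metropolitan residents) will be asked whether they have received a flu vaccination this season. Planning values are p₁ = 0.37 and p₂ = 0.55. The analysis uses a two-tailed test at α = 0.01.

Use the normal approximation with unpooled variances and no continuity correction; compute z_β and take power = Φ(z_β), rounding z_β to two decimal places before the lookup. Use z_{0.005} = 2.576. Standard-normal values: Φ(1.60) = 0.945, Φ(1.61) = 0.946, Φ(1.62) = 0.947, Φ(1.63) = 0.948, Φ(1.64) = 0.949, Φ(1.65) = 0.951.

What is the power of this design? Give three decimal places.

z_β = |p₁−p₂|·√(n/[p₁q₁+p₂q₂]) − z_{α/2}
    = 0.18 · √(260/0.4806) − 2.576
    = 0.18 · 23.2592 − 2.576
    = 4.1867 − 2.576 = 1.6107 → 1.61
Power = Φ(1.61) = 0.946.

Power ≈ 0.946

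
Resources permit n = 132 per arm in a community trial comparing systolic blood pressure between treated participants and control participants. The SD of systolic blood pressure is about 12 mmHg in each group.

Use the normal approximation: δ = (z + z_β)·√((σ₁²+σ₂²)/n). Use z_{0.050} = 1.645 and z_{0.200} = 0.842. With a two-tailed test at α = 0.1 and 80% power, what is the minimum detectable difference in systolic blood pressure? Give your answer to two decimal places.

δ = (z_{α/2} + z_β) · √((σ₁²+σ₂²)/n)
  = (1.645 + 0.842) · √(288/132)
  = 2.487 · √2.1818
  = 2.487 · 1.4771
  = 3.6735

Minimum detectable difference ≈ 3.67 mmHg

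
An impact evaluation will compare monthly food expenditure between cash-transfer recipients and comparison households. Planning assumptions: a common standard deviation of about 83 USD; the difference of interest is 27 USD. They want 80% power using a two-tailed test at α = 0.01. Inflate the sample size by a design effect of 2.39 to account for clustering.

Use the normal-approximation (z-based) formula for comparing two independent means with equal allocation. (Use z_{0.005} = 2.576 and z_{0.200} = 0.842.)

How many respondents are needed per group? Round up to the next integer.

n = 528 per group

n = (z_{α/2} + z_β)² · (σ₁² + σ₂²) / δ²
  = (2.576 + 0.842)² · (2·83² = 13778) / 27²
  = 11.6827 · 13778 / 729
  = 220.80
Design effect: 2.39 × 220.80 = 527.72.
Round up → n = 528 per group.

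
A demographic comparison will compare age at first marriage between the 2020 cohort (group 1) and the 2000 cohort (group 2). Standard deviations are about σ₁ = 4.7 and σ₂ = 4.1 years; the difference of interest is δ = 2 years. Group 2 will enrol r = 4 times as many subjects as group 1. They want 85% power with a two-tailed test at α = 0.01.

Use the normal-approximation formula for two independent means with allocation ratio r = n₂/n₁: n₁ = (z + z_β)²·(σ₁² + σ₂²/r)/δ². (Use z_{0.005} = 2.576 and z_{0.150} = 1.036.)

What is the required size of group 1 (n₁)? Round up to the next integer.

n₁ = (z_{α/2} + z_β)² · (σ₁² + σ₂²/r) / δ²
   = (2.576 + 1.036)² · (4.7² + 4.1²/4) / 2²
   = 13.0465 · (22.09 + 4.2025) / 4
   = 13.0465 · 26.2925 / 4
   = 85.76
Round up → n₁ = 86; n₂ = r·n₁ = 4 × 86 = 344.

n₁ = 86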